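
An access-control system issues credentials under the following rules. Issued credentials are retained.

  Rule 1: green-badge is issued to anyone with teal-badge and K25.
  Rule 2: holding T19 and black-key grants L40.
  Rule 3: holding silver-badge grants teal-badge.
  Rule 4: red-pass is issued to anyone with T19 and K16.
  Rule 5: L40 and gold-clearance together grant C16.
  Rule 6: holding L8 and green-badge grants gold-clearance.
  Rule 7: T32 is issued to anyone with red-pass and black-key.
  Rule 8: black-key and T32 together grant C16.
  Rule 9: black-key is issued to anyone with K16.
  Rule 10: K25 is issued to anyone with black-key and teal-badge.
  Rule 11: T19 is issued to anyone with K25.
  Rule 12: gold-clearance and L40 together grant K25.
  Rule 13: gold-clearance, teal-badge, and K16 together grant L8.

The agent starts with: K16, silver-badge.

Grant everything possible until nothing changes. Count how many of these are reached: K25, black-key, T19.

3

Holding silver-badge grants teal-badge (Rule 3).
Holding K16 grants black-key (Rule 9).
Holding black-key and teal-badge grants K25 (Rule 10).
Holding K25 grants T19 (Rule 11).
K25: reached.
black-key: reached.
T19: reached.
All 3 are reached.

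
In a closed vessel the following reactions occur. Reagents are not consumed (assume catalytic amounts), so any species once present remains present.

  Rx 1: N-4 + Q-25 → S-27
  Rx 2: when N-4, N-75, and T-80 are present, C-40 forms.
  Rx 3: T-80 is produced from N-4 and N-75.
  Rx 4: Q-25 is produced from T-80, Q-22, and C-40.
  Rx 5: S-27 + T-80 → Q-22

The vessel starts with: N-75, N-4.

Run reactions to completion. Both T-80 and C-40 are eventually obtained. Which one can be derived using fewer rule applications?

T-80

T-80: N-4 and N-75 present → T-80 forms (Rx 3). [1 rule application]
C-40: N-4 and N-75 present → T-80 forms (Rx 3). N-4, N-75, and T-80 present → C-40 forms (Rx 2). [2 rule applications]
T-80 needs fewer.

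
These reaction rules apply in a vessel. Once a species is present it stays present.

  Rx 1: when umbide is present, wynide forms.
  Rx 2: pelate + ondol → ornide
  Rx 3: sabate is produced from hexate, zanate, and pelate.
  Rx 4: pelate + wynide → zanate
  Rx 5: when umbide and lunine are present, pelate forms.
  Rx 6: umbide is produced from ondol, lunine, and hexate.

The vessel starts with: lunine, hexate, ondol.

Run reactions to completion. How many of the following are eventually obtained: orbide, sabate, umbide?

2

ondol, lunine, and hexate present → umbide forms (Rx 6).
umbide and lunine present → pelate forms (Rx 5).
umbide present → wynide forms (Rx 1).
pelate and wynide present → zanate forms (Rx 4).
hexate, zanate, and pelate present → sabate forms (Rx 3).
No rule produces orbide, and it is not given.
sabate: reached.
umbide: reached.
Reached: sabate and umbide — 2 of the 3.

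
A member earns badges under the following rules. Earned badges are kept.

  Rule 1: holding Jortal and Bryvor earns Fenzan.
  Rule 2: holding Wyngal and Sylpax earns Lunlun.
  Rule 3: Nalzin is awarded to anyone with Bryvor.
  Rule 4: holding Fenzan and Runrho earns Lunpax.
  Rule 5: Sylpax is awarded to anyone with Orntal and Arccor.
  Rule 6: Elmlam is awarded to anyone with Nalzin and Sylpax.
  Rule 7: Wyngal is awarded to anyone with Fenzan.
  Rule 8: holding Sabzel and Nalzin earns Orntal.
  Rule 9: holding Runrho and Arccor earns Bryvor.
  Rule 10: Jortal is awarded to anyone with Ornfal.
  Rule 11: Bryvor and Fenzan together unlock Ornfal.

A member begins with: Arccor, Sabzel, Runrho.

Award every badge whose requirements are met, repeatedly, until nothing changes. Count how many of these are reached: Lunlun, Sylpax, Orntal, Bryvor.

3

With Runrho and Arccor, Bryvor is earned (Rule 9).
With Bryvor, Nalzin is earned (Rule 3).
With Sabzel and Nalzin, Orntal is earned (Rule 8).
With Orntal and Arccor, Sylpax is earned (Rule 5).
Lunlun would need Wyngal and Sylpax (Rule 2), but Wyngal is never earned.
Sylpax: reached.
Orntal: reached.
Bryvor: reached.
Reached: Sylpax, Orntal, and Bryvor — 3 of the 4.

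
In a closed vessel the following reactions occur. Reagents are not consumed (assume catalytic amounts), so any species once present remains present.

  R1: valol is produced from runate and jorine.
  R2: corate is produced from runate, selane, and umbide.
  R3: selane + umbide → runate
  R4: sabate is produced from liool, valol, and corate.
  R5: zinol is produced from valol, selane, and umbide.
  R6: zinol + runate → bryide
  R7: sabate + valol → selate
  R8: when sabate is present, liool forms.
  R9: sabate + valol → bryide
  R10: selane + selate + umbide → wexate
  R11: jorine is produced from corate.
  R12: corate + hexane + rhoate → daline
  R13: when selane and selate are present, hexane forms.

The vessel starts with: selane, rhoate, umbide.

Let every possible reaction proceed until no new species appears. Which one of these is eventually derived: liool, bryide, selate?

bryide

selane and umbide present → runate forms (R3).
runate, selane, and umbide present → corate forms (R2).
corate present → jorine forms (R11).
runate and jorine present → valol forms (R1).
valol, selane, and umbide present → zinol forms (R5).
zinol and runate present → bryide forms (R6).
liool would need sabate (R8), but sabate never forms. selate would need sabate and valol (R7), but sabate never forms.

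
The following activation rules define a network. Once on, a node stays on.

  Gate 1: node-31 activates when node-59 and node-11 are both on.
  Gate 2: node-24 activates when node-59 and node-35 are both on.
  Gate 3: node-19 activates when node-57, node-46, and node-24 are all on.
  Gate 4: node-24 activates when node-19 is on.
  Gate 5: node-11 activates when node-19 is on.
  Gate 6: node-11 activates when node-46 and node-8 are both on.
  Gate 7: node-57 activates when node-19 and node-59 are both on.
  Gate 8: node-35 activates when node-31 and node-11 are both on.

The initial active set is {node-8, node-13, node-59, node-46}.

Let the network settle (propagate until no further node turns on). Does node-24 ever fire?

node-46 and node-8 are on, so node-11 activates (Gate 6).
Gate 1: node-59 and node-11 on → node-31 on.
Gate 8: node-31 and node-11 on → node-35 on.
Gate 2: node-59 and node-35 on → node-24 on.

Yes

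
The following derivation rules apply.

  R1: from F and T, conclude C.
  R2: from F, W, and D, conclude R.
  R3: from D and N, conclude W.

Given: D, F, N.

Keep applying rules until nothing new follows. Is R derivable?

From D and N, R3 gives W.
From F, W, and D, R2 gives R.

Yes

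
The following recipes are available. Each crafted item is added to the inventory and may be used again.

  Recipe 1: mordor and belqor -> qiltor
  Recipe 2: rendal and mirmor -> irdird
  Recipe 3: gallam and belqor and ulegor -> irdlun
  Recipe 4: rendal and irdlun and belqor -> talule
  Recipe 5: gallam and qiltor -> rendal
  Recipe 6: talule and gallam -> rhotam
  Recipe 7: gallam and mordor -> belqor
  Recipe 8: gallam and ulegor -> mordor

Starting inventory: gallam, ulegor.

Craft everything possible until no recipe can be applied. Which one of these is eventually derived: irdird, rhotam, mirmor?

gallam and ulegor -> mordor (Recipe 8).
Using Recipe 7, gallam and mordor make belqor.
Using Recipe 3, gallam, belqor, and ulegor make irdlun.
mordor and belqor -> qiltor (Recipe 1).
gallam and qiltor -> rendal (Recipe 5).
rendal and irdlun and belqor -> talule (Recipe 4).
talule and gallam -> rhotam (Recipe 6).
irdird would need rendal and mirmor (Recipe 2), but mirmor is never obtained. No rule produces mirmor, and it is not given.

rhotam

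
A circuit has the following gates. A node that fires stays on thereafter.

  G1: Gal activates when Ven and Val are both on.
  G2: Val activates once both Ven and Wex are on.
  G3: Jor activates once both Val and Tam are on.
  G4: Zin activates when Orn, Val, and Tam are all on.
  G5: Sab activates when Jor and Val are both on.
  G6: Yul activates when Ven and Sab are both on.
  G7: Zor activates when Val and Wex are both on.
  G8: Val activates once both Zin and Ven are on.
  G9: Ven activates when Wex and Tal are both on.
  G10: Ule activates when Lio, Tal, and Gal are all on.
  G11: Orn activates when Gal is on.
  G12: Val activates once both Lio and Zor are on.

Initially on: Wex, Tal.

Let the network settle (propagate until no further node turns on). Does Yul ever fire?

No

Yul would need Ven and Sab (G6), but Sab never turns on.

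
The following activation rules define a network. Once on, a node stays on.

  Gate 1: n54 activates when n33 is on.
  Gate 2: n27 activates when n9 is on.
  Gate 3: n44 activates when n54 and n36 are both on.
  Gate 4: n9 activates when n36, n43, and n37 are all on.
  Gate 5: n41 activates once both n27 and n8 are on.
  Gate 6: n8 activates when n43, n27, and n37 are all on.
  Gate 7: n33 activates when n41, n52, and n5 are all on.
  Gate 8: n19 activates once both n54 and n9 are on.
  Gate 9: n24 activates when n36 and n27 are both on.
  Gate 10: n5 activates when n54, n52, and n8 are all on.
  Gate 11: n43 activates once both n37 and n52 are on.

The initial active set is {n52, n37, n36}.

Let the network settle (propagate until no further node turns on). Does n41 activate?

n37 and n52 are on, so n43 activates (Gate 11).
Gate 4: n36, n43, and n37 on → n9 on.
Gate 2: n9 on → n27 on.
n43, n27, and n37 are on, so n8 activates (Gate 6).
n27 and n8 are on, so n41 activates (Gate 5).

Yes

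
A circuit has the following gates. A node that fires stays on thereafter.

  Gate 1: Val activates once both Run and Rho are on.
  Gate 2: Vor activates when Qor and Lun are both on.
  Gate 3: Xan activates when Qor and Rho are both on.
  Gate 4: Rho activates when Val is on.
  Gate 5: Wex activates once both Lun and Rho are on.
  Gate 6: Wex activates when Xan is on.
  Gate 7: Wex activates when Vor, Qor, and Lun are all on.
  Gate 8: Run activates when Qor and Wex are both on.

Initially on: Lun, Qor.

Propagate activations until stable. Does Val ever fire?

No

Val would need Run and Rho (Gate 1), but Rho never turns on.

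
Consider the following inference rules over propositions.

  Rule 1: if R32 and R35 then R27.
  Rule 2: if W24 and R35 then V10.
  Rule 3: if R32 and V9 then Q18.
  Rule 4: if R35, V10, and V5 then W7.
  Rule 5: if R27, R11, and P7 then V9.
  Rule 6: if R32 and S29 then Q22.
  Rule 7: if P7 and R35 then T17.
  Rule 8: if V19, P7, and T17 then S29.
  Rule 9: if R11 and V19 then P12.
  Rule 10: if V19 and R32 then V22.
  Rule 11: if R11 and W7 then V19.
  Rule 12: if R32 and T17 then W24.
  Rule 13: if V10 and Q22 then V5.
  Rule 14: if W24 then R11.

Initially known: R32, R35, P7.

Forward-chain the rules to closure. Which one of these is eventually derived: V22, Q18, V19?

Q18

From R32 and R35, Rule 1 gives R27.
P7 and R35 hold, so T17 follows (Rule 7).
R32 and T17 hold, so W24 follows (Rule 12).
From W24, Rule 14 gives R11.
R27, R11, and P7 hold, so V9 follows (Rule 5).
R32 and V9 hold, so Q18 follows (Rule 3).
V19 would need R11 and W7 (Rule 11), but W7 is never established. V22 would need V19 and R32 (Rule 10), but V19 is never established.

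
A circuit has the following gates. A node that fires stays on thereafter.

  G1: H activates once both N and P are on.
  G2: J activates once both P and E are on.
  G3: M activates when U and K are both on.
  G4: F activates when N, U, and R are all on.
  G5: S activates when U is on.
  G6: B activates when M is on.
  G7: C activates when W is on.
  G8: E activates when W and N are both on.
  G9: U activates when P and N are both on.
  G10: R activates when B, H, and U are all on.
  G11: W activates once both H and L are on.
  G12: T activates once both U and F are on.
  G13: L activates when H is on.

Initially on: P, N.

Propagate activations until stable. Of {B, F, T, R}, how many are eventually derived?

0

B would need M (G6), but M never turns on.
F would need N, U, and R (G4), but R never turns on.
T would need U and F (G12), but F never turns on.
R would need B, H, and U (G10), but B never turns on.
None of the 4 are reached.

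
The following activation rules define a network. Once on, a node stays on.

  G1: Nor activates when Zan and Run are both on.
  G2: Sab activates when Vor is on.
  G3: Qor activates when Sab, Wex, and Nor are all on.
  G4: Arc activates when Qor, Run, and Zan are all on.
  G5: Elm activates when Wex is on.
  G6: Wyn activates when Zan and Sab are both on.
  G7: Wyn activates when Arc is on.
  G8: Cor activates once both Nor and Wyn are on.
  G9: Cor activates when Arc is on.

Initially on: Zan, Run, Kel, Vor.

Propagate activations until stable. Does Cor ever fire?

Yes

G1: Zan and Run on → Nor on.
Vor is on, so Sab activates (G2).
Zan and Sab are on, so Wyn activates (G6).
G8: Nor and Wyn on → Cor on.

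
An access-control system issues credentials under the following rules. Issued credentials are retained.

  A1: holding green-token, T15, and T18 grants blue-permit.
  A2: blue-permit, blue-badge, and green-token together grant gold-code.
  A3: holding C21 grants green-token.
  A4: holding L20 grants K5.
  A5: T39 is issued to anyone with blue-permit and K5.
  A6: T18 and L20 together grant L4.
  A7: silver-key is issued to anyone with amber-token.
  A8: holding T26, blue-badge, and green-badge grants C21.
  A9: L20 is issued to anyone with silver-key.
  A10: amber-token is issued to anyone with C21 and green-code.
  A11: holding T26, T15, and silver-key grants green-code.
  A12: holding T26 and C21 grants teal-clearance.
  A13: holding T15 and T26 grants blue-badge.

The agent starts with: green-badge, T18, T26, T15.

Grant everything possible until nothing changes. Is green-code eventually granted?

No

green-code would need T26, T15, and silver-key (A11), but silver-key is never granted.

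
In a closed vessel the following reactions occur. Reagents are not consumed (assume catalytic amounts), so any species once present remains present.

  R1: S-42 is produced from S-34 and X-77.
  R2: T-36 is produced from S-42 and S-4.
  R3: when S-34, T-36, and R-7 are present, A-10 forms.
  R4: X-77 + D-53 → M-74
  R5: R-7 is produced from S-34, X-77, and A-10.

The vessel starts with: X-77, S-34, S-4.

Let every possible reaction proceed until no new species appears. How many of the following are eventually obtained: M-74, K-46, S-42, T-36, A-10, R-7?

S-34 and X-77 present → S-42 forms (R1).
S-42 and S-4 present → T-36 forms (R2).
M-74 would need X-77 and D-53 (R4), but D-53 never forms.
No rule produces K-46, and it is not given.
S-42: reached.
T-36: reached.
A-10 would need S-34, T-36, and R-7 (R3), but R-7 never forms.
R-7 would need S-34, X-77, and A-10 (R5), but A-10 never forms.
Reached: S-42 and T-36 — 2 of the 6.

2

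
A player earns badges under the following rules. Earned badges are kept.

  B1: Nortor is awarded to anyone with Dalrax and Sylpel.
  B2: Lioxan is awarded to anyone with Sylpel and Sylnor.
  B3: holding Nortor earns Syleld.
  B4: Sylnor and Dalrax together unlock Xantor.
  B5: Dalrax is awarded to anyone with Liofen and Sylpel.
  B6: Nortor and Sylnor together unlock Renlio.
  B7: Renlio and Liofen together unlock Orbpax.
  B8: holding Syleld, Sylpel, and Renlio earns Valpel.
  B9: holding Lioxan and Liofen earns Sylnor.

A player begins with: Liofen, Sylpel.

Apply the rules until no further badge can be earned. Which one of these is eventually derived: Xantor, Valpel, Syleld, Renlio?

With Liofen and Sylpel, Dalrax is earned (B5).
With Dalrax and Sylpel, Nortor is earned (B1).
With Nortor, Syleld is earned (B3).
Valpel would need Syleld, Sylpel, and Renlio (B8), but Renlio is never earned. Renlio would need Nortor and Sylnor (B6), but Sylnor is never earned. Xantor would need Sylnor and Dalrax (B4), but Sylnor is never earned.

Syleld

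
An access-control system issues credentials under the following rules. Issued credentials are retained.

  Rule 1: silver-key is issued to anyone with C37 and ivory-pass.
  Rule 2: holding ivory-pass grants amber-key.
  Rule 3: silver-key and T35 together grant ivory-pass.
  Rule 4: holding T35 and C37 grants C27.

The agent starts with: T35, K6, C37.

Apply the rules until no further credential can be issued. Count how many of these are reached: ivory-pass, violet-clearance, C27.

Holding T35 and C37 grants C27 (Rule 4).
ivory-pass would need silver-key and T35 (Rule 3), but silver-key is never granted.
No rule produces violet-clearance, and it is not given.
C27: reached.
Reached: C27 — 1 of the 3.

1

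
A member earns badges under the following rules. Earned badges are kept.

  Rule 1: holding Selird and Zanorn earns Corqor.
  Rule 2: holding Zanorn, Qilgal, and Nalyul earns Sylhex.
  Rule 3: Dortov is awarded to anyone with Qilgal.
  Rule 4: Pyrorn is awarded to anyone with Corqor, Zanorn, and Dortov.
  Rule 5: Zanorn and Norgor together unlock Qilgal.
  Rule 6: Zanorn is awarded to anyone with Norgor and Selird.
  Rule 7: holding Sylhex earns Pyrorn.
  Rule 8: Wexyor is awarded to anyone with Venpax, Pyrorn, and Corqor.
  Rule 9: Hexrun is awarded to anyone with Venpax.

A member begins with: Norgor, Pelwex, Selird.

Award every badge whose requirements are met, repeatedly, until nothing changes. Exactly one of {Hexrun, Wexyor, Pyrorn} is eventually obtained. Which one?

Pyrorn

With Norgor and Selird, Zanorn is earned (Rule 6).
With Selird and Zanorn, Corqor is earned (Rule 1).
With Zanorn and Norgor, Qilgal is earned (Rule 5).
With Qilgal, Dortov is earned (Rule 3).
With Corqor, Zanorn, and Dortov, Pyrorn is earned (Rule 4).
Hexrun would need Venpax (Rule 9), but Venpax is never earned. Wexyor would need Venpax, Pyrorn, and Corqor (Rule 8), but Venpax is never earned.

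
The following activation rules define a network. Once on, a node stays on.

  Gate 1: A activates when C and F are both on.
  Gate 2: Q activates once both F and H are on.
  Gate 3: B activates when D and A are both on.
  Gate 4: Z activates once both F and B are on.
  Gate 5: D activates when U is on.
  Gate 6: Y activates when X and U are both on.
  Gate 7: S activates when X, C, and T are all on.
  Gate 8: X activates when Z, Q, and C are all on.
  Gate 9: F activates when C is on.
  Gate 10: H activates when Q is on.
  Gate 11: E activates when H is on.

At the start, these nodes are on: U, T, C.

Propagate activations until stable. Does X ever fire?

X would need Z, Q, and C (Gate 8), but Q never turns on.

No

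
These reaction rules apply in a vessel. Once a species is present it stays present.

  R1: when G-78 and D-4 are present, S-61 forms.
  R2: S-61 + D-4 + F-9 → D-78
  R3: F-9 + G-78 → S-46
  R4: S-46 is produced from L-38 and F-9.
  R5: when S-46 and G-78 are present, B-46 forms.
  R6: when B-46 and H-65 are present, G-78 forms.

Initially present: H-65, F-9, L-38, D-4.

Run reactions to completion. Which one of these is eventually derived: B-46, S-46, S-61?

L-38 and F-9 present → S-46 forms (R4).
S-61 would need G-78 and D-4 (R1), but G-78 never forms. B-46 would need S-46 and G-78 (R5), but G-78 never forms.

S-46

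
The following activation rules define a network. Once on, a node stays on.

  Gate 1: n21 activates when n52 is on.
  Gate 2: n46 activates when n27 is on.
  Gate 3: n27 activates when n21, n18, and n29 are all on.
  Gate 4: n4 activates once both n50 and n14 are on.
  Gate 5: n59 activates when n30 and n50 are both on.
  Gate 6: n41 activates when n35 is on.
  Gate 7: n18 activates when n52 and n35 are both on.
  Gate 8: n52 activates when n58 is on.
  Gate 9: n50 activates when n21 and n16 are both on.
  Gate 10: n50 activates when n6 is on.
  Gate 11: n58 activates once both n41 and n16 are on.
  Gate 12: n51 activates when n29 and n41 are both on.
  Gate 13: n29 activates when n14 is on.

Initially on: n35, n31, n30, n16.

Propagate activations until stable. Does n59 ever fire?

Yes

n35 is on, so n41 activates (Gate 6).
Gate 11: n41 and n16 on → n58 on.
n58 is on, so n52 activates (Gate 8).
Gate 1: n52 on → n21 on.
Gate 9: n21 and n16 on → n50 on.
n30 and n50 are on, so n59 activates (Gate 5).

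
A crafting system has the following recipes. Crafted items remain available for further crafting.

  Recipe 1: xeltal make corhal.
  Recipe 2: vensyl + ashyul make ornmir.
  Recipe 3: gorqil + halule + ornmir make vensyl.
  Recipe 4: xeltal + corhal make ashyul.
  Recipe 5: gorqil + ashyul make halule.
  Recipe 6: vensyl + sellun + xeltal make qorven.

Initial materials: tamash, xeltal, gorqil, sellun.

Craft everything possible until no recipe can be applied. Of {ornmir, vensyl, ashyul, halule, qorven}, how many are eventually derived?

Using Recipe 1, xeltal makes corhal.
xeltal + corhal → ashyul (Recipe 4).
Using Recipe 5, gorqil and ashyul make halule.
ornmir would need vensyl and ashyul (Recipe 2), but vensyl is never obtained.
vensyl would need gorqil, halule, and ornmir (Recipe 3), but ornmir is never obtained.
ashyul: reached.
halule: reached.
qorven would need vensyl, sellun, and xeltal (Recipe 6), but vensyl is never obtained.
Reached: ashyul and halule — 2 of the 5.

2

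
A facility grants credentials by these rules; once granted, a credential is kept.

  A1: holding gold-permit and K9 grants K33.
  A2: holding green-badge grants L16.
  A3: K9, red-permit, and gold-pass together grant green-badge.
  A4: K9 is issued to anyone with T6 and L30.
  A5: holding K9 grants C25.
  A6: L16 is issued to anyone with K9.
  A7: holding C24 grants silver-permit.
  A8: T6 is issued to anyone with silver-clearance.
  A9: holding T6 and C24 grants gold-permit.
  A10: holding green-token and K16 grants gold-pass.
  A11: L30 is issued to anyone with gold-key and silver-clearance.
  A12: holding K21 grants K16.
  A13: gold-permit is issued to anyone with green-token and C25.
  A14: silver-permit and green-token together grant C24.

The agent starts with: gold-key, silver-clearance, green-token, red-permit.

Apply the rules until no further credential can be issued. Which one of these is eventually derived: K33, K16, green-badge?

K33

Holding gold-key and silver-clearance grants L30 (A11).
Holding silver-clearance grants T6 (A8).
Holding T6 and L30 grants K9 (A4).
Holding K9 grants C25 (A5).
Holding green-token and C25 grants gold-permit (A13).
Holding gold-permit and K9 grants K33 (A1).
green-badge would need K9, red-permit, and gold-pass (A3), but gold-pass is never granted. K16 would need K21 (A12), but K21 is never granted.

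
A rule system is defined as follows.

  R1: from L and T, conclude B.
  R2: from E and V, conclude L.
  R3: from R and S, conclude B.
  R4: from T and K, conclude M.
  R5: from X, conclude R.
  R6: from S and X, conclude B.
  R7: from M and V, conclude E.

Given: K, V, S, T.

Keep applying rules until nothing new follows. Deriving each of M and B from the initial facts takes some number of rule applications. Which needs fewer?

M

M: From T and K, R4 gives M. [1 rule application]
B: From T and K, R4 gives M. M and V hold, so E follows (R7). From E and V, R2 gives L. L and T hold, so B follows (R1). [4 rule applications]
M needs fewer.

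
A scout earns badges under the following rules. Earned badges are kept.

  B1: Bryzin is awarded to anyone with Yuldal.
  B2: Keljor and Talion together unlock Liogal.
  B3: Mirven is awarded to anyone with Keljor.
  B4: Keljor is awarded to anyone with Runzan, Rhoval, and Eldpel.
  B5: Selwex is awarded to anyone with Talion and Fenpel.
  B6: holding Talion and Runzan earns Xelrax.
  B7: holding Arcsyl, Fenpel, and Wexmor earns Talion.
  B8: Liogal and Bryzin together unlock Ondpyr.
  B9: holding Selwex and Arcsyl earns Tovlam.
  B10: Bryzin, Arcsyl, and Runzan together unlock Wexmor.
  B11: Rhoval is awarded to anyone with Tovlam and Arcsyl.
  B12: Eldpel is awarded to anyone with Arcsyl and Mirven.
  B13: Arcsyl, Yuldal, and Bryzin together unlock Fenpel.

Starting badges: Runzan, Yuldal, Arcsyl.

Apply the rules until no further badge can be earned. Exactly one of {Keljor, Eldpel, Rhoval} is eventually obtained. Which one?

With Yuldal, Bryzin is earned (B1).
With Bryzin, Arcsyl, and Runzan, Wexmor is earned (B10).
With Arcsyl, Yuldal, and Bryzin, Fenpel is earned (B13).
With Arcsyl, Fenpel, and Wexmor, Talion is earned (B7).
With Talion and Fenpel, Selwex is earned (B5).
With Selwex and Arcsyl, Tovlam is earned (B9).
With Tovlam and Arcsyl, Rhoval is earned (B11).
Keljor would need Runzan, Rhoval, and Eldpel (B4), but Eldpel is never earned. Eldpel would need Arcsyl and Mirven (B12), but Mirven is never earned.

Rhoval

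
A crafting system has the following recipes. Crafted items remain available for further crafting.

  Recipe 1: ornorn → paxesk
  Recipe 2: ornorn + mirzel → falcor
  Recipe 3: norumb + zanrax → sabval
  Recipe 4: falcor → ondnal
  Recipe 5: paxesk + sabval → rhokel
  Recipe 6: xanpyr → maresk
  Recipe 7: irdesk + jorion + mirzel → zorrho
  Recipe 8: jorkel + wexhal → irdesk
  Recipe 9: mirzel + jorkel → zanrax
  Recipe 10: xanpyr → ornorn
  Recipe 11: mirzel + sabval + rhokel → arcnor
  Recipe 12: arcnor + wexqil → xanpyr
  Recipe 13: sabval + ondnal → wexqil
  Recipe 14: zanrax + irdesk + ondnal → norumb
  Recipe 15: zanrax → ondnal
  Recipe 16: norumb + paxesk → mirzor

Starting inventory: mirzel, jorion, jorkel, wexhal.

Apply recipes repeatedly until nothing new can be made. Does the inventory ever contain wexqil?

jorkel + wexhal → irdesk (Recipe 8).
mirzel + jorkel → zanrax (Recipe 9).
Using Recipe 15, zanrax makes ondnal.
Using Recipe 14, zanrax, irdesk, and ondnal make norumb.
Using Recipe 3, norumb and zanrax make sabval.
Using Recipe 13, sabval and ondnal make wexqil.

Yes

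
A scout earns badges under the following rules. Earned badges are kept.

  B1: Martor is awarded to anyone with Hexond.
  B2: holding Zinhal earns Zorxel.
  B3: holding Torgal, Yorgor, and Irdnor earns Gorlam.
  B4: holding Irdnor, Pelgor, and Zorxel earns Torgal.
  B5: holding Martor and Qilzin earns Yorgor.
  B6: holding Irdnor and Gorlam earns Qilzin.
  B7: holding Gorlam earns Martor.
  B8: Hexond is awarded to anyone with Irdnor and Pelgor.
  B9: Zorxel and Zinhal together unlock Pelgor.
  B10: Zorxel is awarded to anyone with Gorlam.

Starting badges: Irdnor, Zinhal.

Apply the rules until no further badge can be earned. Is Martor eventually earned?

Yes

With Zinhal, Zorxel is earned (B2).
With Zorxel and Zinhal, Pelgor is earned (B9).
With Irdnor and Pelgor, Hexond is earned (B8).
With Hexond, Martor is earned (B1).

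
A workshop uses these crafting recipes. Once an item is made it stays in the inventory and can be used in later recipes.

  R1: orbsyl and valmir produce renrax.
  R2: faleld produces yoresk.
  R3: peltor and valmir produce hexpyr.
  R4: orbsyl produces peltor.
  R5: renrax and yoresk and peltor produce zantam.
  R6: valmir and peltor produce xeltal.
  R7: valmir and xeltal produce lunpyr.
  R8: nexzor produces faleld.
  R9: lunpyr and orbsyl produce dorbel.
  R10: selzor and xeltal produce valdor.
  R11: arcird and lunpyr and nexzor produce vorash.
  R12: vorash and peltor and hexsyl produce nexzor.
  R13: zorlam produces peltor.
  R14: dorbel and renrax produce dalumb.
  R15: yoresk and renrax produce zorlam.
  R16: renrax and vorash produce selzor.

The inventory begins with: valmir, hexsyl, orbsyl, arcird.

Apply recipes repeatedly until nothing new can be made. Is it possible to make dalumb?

Yes

orbsyl → peltor (R4).
Using R1, orbsyl and valmir make renrax.
valmir and peltor → xeltal (R6).
Using R7, valmir and xeltal make lunpyr.
lunpyr and orbsyl → dorbel (R9).
dorbel and renrax → dalumb (R14).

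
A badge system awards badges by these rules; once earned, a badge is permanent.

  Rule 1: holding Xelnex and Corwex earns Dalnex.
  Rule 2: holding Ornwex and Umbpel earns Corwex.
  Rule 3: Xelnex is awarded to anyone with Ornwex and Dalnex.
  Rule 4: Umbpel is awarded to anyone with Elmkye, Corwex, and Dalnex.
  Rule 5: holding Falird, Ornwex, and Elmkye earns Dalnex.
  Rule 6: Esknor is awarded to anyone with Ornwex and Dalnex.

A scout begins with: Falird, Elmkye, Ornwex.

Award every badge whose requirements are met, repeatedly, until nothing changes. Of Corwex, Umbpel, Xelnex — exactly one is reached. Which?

Xelnex

With Falird, Ornwex, and Elmkye, Dalnex is earned (Rule 5).
With Ornwex and Dalnex, Xelnex is earned (Rule 3).
Corwex would need Ornwex and Umbpel (Rule 2), but Umbpel is never earned. Umbpel would need Elmkye, Corwex, and Dalnex (Rule 4), but Corwex is never earned.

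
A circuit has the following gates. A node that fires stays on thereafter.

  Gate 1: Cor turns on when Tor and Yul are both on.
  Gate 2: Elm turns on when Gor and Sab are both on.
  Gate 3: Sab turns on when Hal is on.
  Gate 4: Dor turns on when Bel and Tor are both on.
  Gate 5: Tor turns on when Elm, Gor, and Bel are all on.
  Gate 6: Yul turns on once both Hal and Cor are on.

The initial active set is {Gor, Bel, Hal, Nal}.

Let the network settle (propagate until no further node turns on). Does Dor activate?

Gate 3: Hal on → Sab on.
Gor and Sab are on, so Elm turns on (Gate 2).
Gate 5: Elm, Gor, and Bel on → Tor on.
Gate 4: Bel and Tor on → Dor on.

Yes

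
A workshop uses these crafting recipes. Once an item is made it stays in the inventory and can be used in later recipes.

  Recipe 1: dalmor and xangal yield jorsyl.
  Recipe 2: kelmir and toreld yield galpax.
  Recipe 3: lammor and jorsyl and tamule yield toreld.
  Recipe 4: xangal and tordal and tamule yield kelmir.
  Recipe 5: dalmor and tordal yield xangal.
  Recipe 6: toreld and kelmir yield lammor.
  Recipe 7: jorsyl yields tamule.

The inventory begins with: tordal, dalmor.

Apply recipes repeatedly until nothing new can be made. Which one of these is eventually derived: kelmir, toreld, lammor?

Using Recipe 5, dalmor and tordal make xangal.
Using Recipe 1, dalmor and xangal make jorsyl.
jorsyl → tamule (Recipe 7).
Using Recipe 4, xangal, tordal, and tamule make kelmir.
toreld would need lammor, jorsyl, and tamule (Recipe 3), but lammor is never obtained. lammor would need toreld and kelmir (Recipe 6), but toreld is never obtained.

kelmir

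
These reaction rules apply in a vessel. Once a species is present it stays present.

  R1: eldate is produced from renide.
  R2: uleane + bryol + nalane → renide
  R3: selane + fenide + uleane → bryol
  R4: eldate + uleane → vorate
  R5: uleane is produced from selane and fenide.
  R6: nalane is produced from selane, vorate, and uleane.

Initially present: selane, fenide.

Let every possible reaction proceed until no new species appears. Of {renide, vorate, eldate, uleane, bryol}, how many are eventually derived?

selane and fenide present → uleane forms (R5).
selane, fenide, and uleane present → bryol forms (R3).
renide would need uleane, bryol, and nalane (R2), but nalane never forms.
vorate would need eldate and uleane (R4), but eldate never forms.
eldate would need renide (R1), but renide never forms.
uleane: reached.
bryol: reached.
Reached: uleane and bryol — 2 of the 5.

2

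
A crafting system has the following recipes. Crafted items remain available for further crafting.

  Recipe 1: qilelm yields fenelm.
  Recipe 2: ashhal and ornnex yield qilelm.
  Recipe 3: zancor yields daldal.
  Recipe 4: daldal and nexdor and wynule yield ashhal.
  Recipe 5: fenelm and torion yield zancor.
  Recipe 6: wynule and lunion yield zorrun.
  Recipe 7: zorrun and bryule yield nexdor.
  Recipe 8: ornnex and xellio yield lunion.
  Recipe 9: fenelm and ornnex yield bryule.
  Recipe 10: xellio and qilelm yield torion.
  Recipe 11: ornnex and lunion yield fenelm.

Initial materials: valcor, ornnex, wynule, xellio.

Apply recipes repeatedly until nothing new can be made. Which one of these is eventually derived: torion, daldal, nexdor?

nexdor

Using Recipe 8, ornnex and xellio make lunion.
wynule and lunion → zorrun (Recipe 6).
ornnex and lunion → fenelm (Recipe 11).
fenelm and ornnex → bryule (Recipe 9).
zorrun and bryule → nexdor (Recipe 7).
daldal would need zancor (Recipe 3), but zancor is never obtained. torion would need xellio and qilelm (Recipe 10), but qilelm is never obtained.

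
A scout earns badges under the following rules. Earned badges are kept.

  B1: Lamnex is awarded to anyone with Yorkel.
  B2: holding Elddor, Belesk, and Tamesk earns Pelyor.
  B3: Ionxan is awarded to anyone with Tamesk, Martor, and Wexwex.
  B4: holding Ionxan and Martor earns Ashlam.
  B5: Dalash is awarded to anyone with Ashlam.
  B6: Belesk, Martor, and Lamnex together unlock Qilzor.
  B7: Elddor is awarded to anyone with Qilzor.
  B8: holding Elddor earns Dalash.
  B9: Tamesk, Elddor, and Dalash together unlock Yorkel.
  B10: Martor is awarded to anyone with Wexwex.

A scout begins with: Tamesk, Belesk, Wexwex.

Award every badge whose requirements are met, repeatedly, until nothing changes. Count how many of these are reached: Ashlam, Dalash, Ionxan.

With Wexwex, Martor is earned (B10).
With Tamesk, Martor, and Wexwex, Ionxan is earned (B3).
With Ionxan and Martor, Ashlam is earned (B4).
With Ashlam, Dalash is earned (B5).
Ashlam: reached.
Dalash: reached.
Ionxan: reached.
All 3 are reached.

3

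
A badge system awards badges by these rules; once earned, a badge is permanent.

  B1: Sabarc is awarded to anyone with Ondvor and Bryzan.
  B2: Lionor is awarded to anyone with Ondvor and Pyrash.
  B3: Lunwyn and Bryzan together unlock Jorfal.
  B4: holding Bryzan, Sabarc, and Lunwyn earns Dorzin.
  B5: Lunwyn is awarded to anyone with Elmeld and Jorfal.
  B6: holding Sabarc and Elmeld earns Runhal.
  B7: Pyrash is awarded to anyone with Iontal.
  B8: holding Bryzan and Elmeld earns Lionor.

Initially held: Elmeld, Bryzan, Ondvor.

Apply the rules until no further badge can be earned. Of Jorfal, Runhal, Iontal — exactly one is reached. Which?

With Ondvor and Bryzan, Sabarc is earned (B1).
With Sabarc and Elmeld, Runhal is earned (B6).
No rule produces Iontal, and it is not given. Jorfal would need Lunwyn and Bryzan (B3), but Lunwyn is never earned.

Runhal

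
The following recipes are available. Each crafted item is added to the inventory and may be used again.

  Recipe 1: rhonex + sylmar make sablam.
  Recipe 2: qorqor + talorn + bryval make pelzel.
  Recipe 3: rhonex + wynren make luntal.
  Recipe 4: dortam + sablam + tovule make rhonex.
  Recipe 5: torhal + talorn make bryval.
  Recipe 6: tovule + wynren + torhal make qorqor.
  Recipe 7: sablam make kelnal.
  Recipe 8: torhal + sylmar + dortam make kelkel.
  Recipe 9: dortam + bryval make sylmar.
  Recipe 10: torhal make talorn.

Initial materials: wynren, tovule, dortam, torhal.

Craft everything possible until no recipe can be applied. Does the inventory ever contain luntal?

luntal would need rhonex and wynren (Recipe 3), but rhonex is never obtained.

No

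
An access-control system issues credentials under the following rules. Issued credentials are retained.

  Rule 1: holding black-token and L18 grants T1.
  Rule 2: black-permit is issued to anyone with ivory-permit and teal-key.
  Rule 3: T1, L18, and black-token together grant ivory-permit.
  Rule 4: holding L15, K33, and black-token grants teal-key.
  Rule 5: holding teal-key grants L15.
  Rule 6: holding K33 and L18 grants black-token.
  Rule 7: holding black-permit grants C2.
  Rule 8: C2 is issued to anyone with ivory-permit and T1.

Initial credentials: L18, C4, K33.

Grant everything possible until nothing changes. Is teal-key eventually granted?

teal-key would need L15, K33, and black-token (Rule 4), but L15 is never granted.

No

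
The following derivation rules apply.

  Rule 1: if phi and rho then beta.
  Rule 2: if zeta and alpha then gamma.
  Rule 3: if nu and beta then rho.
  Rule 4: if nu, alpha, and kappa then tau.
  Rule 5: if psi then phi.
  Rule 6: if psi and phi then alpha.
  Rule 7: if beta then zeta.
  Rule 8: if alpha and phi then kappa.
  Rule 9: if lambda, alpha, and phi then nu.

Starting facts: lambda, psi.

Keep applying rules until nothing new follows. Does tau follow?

From psi, Rule 5 gives phi.
From psi and phi, Rule 6 gives alpha.
lambda, alpha, and phi hold, so nu follows (Rule 9).
From alpha and phi, Rule 8 gives kappa.
From nu, alpha, and kappa, Rule 4 gives tau.

Yes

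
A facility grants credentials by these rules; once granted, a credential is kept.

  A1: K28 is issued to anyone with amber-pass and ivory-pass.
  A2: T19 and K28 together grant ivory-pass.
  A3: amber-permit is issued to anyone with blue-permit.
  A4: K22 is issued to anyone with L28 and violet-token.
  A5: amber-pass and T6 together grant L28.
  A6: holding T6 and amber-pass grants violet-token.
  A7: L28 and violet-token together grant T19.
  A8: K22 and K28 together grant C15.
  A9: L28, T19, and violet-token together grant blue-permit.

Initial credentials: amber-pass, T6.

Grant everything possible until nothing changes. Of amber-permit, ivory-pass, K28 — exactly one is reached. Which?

Holding amber-pass and T6 grants L28 (A5).
Holding T6 and amber-pass grants violet-token (A6).
Holding L28 and violet-token grants T19 (A7).
Holding L28, T19, and violet-token grants blue-permit (A9).
Holding blue-permit grants amber-permit (A3).
ivory-pass would need T19 and K28 (A2), but K28 is never granted. K28 would need amber-pass and ivory-pass (A1), but ivory-pass is never granted.

amber-permit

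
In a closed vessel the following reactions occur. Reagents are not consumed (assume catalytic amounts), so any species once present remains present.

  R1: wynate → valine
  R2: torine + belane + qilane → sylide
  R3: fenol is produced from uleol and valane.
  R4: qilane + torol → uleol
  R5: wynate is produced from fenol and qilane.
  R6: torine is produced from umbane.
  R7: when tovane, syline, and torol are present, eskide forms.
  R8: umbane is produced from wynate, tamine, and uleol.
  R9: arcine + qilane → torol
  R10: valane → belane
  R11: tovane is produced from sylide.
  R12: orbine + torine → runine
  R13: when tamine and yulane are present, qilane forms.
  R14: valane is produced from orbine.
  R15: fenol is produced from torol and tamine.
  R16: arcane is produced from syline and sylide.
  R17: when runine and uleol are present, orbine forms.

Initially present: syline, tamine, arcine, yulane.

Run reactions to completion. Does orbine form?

No

orbine would need runine and uleol (R17), but runine never forms.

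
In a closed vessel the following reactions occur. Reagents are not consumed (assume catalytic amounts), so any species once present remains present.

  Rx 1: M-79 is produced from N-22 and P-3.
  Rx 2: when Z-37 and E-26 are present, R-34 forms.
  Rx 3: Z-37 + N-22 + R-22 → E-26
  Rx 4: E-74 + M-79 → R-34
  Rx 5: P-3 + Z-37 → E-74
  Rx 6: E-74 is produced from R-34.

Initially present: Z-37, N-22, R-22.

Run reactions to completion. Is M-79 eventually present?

M-79 would need N-22 and P-3 (Rx 1), but P-3 never forms.

No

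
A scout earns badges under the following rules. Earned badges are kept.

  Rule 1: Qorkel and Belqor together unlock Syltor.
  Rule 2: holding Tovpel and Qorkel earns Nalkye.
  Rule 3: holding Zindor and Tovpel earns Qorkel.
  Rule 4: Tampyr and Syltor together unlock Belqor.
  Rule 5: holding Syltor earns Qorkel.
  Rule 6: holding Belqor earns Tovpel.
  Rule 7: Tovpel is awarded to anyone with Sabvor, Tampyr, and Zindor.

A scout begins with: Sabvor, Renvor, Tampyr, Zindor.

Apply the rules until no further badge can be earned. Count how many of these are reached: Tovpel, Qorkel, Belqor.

With Sabvor, Tampyr, and Zindor, Tovpel is earned (Rule 7).
With Zindor and Tovpel, Qorkel is earned (Rule 3).
Tovpel: reached.
Qorkel: reached.
Belqor would need Tampyr and Syltor (Rule 4), but Syltor is never earned.
Reached: Tovpel and Qorkel — 2 of the 3.

2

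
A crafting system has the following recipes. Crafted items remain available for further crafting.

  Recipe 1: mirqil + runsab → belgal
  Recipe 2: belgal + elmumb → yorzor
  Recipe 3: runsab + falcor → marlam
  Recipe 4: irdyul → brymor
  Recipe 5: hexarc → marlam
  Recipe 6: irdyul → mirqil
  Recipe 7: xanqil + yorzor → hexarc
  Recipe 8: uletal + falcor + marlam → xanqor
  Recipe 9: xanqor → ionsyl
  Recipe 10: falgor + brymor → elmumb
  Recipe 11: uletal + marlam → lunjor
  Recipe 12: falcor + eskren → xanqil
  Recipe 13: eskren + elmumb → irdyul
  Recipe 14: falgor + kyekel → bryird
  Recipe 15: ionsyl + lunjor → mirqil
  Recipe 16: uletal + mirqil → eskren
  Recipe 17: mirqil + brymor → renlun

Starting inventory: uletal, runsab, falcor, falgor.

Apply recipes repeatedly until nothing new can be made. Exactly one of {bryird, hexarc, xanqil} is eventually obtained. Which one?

runsab + falcor → marlam (Recipe 3).
uletal + falcor + marlam → xanqor (Recipe 8).
uletal + marlam → lunjor (Recipe 11).
Using Recipe 9, xanqor makes ionsyl.
ionsyl + lunjor → mirqil (Recipe 15).
Using Recipe 16, uletal and mirqil make eskren.
falcor + eskren → xanqil (Recipe 12).
hexarc would need xanqil and yorzor (Recipe 7), but yorzor is never obtained. bryird would need falgor and kyekel (Recipe 14), but kyekel is never obtained.

xanqil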